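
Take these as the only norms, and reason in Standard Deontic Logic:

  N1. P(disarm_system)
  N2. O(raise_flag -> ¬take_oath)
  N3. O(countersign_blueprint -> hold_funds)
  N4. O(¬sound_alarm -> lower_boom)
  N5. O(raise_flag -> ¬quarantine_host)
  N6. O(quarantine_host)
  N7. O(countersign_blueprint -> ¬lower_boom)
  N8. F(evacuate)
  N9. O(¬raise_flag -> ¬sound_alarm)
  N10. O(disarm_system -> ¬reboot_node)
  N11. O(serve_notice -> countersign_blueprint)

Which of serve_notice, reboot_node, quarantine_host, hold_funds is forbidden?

From premise 6 we have O(quarantine_host).
Premise 5, O(raise_flag -> ¬quarantine_host), contraposes to O(quarantine_host -> ¬raise_flag); with O(quarantine_host) we get O(¬raise_flag).
With premise 9, O(¬raise_flag -> ¬sound_alarm), the K-axiom yields O(¬sound_alarm).
Premise 4 is O(¬sound_alarm -> lower_boom); since O(¬sound_alarm), deontic closure gives O(lower_boom).
Premise 7, O(countersign_blueprint -> ¬lower_boom), contraposes to O(lower_boom -> ¬countersign_blueprint); with O(lower_boom) we get O(¬countersign_blueprint).
Premise 11 is O(serve_notice -> countersign_blueprint); contrapositively O(¬countersign_blueprint -> ¬serve_notice). Since O(¬countersign_blueprint) holds, K gives O(¬serve_notice).
So O(¬serve_notice) holds, i.e. serve_notice is forbidden. None of the other listed options is forbidden under the premises.

serve_notice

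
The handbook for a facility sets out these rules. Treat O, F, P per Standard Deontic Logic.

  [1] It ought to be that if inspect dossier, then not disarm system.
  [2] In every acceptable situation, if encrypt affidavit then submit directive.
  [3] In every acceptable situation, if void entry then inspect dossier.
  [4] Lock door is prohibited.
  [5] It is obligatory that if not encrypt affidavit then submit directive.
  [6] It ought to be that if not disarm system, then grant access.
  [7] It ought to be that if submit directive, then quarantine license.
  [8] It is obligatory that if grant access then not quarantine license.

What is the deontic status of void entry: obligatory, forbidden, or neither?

Premises 2 and 5 are O(encrypt_affidavit → submit_directive) and O(¬encrypt_affidavit → submit_directive); every ideal world satisfies encrypt_affidavit or ¬encrypt_affidavit, so in either case submit_directive holds — hence O(submit_directive).
From O(submit_directive) and premise 7, O(submit_directive → quarantine_license), we obtain O(quarantine_license).
Premise 8 is O(grant_access → ¬quarantine_license); contrapositively O(quarantine_license → ¬grant_access). Since O(quarantine_license) holds, K gives O(¬grant_access).
Premise 6 is O(¬disarm_system → grant_access); contrapositively O(¬grant_access → disarm_system). Since O(¬grant_access) holds, K gives O(disarm_system).
The contrapositive of premise 1 (O(inspect_dossier → ¬disarm_system)) is O(disarm_system → ¬inspect_dossier), and O(disarm_system) is already established, so O(¬inspect_dossier).
Premise 3, O(void_entry → inspect_dossier), contraposes to O(¬inspect_dossier → ¬void_entry); with O(¬inspect_dossier) we get O(¬void_entry).
Premise 4 does not contribute to this derivation.
Thus O(¬void_entry), which is F(void_entry): void_entry is forbidden.

Forbidden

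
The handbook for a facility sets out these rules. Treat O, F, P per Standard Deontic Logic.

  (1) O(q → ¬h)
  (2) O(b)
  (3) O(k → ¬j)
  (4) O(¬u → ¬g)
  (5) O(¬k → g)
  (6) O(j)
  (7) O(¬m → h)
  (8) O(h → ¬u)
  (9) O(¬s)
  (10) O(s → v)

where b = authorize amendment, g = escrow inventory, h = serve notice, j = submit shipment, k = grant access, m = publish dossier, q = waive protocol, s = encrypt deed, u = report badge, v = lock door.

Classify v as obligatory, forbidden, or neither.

Neither

Premise 10 is O(s → v), but O(s) is not derivable from the premises, so it does not yield O(v).
No premise or chain of K-axiom applications forces O(v), and none forces O(¬v). So v is neither obligatory nor forbidden under these norms.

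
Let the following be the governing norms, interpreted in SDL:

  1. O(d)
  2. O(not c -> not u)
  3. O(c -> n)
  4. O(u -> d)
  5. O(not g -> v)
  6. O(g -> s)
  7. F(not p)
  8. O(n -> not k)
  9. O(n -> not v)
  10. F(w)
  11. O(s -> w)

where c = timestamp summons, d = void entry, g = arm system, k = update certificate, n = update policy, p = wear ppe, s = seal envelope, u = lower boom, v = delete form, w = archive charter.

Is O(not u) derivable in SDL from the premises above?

F(w) at premise 10 means O(not w).
Premise 11, O(s -> w), contraposes to O(not w -> not s); with O(not w) we get O(not s).
The contrapositive of premise 6 (O(g -> s)) is O(not s -> not g), and O(not s) is already established, so O(not g).
Applying K to premise 5 (O(not g -> v)) and O(not g) yields O(v).
Premise 9, O(n -> not v), contraposes to O(v -> not n); with O(v) we get O(not n).
Premise 3 is O(c -> n); contrapositively O(not n -> not c). Since O(not n) holds, K gives O(not c).
Applying K to premise 2 (O(not c -> not u)) and O(not c) yields O(not u).
Premises 1, 4, 7, 8 do not contribute to this derivation.
So O(not u) follows.

Yes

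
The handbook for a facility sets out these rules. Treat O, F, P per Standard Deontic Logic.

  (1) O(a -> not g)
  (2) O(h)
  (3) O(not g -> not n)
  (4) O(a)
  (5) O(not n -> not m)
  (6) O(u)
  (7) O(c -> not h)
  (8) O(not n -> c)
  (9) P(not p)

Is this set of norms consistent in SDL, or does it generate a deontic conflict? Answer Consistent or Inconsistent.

Inconsistent

From premise 2 we have O(h).
The contrapositive of premise 7 (O(c -> not h)) is O(h -> not c), and O(h) is already established, so O(not c).
Premise 8 is O(not n -> c); contrapositively O(not c -> n). Since O(not c) holds, K gives O(n).
The contrapositive of premise 3 (O(not g -> not n)) is O(n -> g), and O(n) is already established, so O(g).
Premise 1 is O(a -> not g); contrapositively O(g -> not a). Since O(g) holds, K gives O(not a).
However, premise 4 gives O(a).
We now have both O(not a) and O(a) — a is simultaneously obligatory and forbidden, violating the D-axiom.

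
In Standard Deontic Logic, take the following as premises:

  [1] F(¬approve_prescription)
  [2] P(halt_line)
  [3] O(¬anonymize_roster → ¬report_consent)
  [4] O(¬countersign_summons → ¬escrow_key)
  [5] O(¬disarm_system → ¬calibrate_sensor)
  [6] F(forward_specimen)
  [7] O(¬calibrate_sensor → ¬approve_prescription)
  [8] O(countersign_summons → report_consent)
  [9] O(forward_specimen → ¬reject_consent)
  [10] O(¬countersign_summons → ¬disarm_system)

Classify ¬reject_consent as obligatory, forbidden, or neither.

Neither

Premise 9 is O(forward_specimen → ¬reject_consent), but O(forward_specimen) is not derivable from the premises, so it does not yield O(¬reject_consent).
No premise or chain of K-axiom applications forces O(¬reject_consent), and none forces O(reject_consent). So ¬reject_consent is neither obligatory nor forbidden under these norms.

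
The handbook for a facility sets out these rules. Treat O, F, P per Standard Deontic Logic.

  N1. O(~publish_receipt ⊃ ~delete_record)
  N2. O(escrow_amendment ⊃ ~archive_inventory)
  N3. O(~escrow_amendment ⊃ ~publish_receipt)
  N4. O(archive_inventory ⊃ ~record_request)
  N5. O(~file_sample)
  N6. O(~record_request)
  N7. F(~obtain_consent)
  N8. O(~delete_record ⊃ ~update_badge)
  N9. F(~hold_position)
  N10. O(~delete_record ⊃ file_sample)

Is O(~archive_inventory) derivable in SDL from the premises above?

From premise 5 we have O(~file_sample).
Premise 10 is O(~delete_record ⊃ file_sample); contrapositively O(~file_sample ⊃ delete_record). Since O(~file_sample) holds, K gives O(delete_record).
Premise 1, O(~publish_receipt ⊃ ~delete_record), contraposes to O(delete_record ⊃ publish_receipt); with O(delete_record) we get O(publish_receipt).
Premise 3 is O(~escrow_amendment ⊃ ~publish_receipt); contrapositively O(publish_receipt ⊃ escrow_amendment). Since O(publish_receipt) holds, K gives O(escrow_amendment).
Applying K to premise 2 (O(escrow_amendment ⊃ ~archive_inventory)) and O(escrow_amendment) yields O(~archive_inventory).
Premises 4, 6, 7, 8, 9 do not contribute to this derivation.
So O(~archive_inventory) follows.

Yes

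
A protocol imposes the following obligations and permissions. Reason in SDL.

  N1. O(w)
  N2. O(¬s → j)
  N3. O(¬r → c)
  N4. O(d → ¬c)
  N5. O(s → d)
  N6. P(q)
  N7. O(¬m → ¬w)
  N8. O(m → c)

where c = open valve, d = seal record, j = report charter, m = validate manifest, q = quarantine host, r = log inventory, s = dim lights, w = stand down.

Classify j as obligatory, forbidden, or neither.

Obligatory

Premise 1 gives O(w).
Premise 7 is O(¬m → ¬w); contrapositively O(w → m). Since O(w) holds, K gives O(m).
From O(m) and premise 8, O(m → c), we obtain O(c).
Premise 4 is O(d → ¬c); contrapositively O(c → ¬d). Since O(c) holds, K gives O(¬d).
Premise 5, O(s → d), contraposes to O(¬d → ¬s); with O(¬d) we get O(¬s).
With premise 2, O(¬s → j), the K-axiom yields O(j).
Premises 3, 6 do not contribute to this derivation.
Hence j is obligatory.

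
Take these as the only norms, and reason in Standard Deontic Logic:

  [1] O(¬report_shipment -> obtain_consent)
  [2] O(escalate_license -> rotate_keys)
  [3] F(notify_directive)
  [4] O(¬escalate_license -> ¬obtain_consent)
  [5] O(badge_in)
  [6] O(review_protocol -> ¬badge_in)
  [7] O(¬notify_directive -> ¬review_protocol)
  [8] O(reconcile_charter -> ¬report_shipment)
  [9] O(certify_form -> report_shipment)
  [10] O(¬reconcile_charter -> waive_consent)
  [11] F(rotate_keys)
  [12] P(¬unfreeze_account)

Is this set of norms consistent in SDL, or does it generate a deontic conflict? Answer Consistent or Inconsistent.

Premise 6 is O(review_protocol -> ¬badge_in), but O(review_protocol) is not derivable from the premises, so it does not yield O(¬badge_in).
So O(¬badge_in) is not derivable, and the apparent clash with O(badge_in) does not arise.
A world satisfying every obligation exists (e.g. badge_in=true, certify_form=false, escalate_license=false, notify_directive=false, obtain_consent=false, reconcile_charter=false, report_shipment=true, review_protocol=false, rotate_keys=false, unfreeze_account=false, waive_consent=true); no atom is both obligatory and forbidden, so the set is consistent.

Consistent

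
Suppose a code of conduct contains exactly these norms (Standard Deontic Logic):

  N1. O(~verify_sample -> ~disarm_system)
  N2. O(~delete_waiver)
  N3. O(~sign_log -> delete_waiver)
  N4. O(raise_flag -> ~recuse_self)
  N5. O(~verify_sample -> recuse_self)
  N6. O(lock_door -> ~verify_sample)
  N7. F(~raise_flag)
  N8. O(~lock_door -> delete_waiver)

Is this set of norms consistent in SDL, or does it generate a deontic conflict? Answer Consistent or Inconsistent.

Premise 7 is F(~raise_flag), i.e. O(raise_flag).
With premise 4, O(raise_flag -> ~recuse_self), the K-axiom yields O(~recuse_self).
Premise 5, O(~verify_sample -> recuse_self), contraposes to O(~recuse_self -> verify_sample); with O(~recuse_self) we get O(verify_sample).
Premise 6, O(lock_door -> ~verify_sample), contraposes to O(verify_sample -> ~lock_door); with O(verify_sample) we get O(~lock_door).
From O(~lock_door) and premise 8, O(~lock_door -> delete_waiver), we obtain O(delete_waiver).
But premise 2 directly asserts O(~delete_waiver).
We now have both O(delete_waiver) and O(~delete_waiver) — delete_waiver is simultaneously obligatory and forbidden, violating the D-axiom.

Inconsistent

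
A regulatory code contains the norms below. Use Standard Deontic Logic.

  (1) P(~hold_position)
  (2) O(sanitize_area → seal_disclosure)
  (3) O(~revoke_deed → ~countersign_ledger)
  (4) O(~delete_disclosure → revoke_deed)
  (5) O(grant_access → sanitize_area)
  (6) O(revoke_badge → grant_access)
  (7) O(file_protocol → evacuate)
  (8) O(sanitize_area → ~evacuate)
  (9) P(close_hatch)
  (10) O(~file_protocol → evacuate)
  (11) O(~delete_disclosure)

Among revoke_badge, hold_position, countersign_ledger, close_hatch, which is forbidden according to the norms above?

revoke_badge

By case analysis on file_protocol: premise 7 gives O(file_protocol → evacuate) and premise 10 gives O(~file_protocol → evacuate), so O(evacuate) either way.
The contrapositive of premise 8 (O(sanitize_area → ~evacuate)) is O(evacuate → ~sanitize_area), and O(evacuate) is already established, so O(~sanitize_area).
The contrapositive of premise 5 (O(grant_access → sanitize_area)) is O(~sanitize_area → ~grant_access), and O(~sanitize_area) is already established, so O(~grant_access).
The contrapositive of premise 6 (O(revoke_badge → grant_access)) is O(~grant_access → ~revoke_badge), and O(~grant_access) is already established, so O(~revoke_badge).
So O(~revoke_badge) holds, i.e. revoke_badge is forbidden. None of the other listed options is forbidden under the premises.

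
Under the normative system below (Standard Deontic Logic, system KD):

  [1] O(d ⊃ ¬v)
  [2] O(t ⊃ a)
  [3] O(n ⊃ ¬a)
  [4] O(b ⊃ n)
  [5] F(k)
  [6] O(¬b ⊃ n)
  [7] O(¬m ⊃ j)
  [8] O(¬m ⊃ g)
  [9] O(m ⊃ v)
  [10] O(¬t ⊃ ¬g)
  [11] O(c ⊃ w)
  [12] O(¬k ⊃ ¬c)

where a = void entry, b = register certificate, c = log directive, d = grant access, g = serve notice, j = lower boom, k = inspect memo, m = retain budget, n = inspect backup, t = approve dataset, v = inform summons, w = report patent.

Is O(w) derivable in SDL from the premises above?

No

Premise 11 is O(c ⊃ w), but O(c) is not derivable from the premises, so it does not yield O(w).
No other premise forces O(w). An ideal world satisfying every premise can still have w false, so O(w) is not derivable.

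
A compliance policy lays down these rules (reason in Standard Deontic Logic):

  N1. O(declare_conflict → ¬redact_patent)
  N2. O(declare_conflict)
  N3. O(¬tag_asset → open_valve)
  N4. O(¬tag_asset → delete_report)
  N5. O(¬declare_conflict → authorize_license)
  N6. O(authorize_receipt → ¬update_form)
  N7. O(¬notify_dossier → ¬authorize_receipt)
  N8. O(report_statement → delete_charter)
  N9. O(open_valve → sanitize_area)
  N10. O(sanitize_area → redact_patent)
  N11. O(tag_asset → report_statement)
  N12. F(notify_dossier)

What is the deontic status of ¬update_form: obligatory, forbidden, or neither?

Premise 6 is O(authorize_receipt → ¬update_form), but O(authorize_receipt) is not derivable from the premises, so it does not yield O(¬update_form).
No premise or chain of K-axiom applications forces O(¬update_form), and none forces O(update_form). So ¬update_form is neither obligatory nor forbidden under these norms.

Neither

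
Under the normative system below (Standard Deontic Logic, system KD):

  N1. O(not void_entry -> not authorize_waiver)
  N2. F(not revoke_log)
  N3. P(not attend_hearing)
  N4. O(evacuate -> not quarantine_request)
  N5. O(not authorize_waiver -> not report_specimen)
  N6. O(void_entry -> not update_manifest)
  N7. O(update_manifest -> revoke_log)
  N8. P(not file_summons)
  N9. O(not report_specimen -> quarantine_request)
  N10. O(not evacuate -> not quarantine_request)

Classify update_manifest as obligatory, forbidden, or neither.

Premises 4 and 10 cover both cases: O(evacuate -> not quarantine_request) and O(not evacuate -> not quarantine_request). Since evacuate ∨ not evacuate is a tautology, O(not quarantine_request) follows.
The contrapositive of premise 9 (O(not report_specimen -> quarantine_request)) is O(not quarantine_request -> report_specimen), and O(not quarantine_request) is already established, so O(report_specimen).
Premise 5, O(not authorize_waiver -> not report_specimen), contraposes to O(report_specimen -> authorize_waiver); with O(report_specimen) we get O(authorize_waiver).
The contrapositive of premise 1 (O(not void_entry -> not authorize_waiver)) is O(authorize_waiver -> void_entry), and O(authorize_waiver) is already established, so O(void_entry).
Premise 6 is O(void_entry -> not update_manifest); since O(void_entry), deontic closure gives O(not update_manifest).
Premises 2, 3, 7, 8 do not contribute to this derivation.
Thus O(not update_manifest), which is F(update_manifest): update_manifest is forbidden.

Forbidden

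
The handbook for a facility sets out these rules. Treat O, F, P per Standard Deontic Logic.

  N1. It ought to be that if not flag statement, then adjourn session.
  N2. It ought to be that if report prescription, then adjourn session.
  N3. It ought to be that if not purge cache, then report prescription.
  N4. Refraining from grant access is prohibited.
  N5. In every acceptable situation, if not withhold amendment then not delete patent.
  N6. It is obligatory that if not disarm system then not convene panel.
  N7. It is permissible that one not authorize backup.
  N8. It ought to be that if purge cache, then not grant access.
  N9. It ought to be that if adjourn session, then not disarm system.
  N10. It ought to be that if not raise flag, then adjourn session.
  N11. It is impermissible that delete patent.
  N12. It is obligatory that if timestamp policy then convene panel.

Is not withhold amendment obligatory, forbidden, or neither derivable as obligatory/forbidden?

Neither

Premise 5 is O(¬withhold_amendment → ¬delete_patent); even if O(¬delete_patent) held, inferring O(¬withhold_amendment) would be affirming the consequent — invalid.
No premise or chain of K-axiom applications forces O(¬withhold_amendment), and none forces O(withhold_amendment). So ¬withhold_amendment is neither obligatory nor forbidden under these norms.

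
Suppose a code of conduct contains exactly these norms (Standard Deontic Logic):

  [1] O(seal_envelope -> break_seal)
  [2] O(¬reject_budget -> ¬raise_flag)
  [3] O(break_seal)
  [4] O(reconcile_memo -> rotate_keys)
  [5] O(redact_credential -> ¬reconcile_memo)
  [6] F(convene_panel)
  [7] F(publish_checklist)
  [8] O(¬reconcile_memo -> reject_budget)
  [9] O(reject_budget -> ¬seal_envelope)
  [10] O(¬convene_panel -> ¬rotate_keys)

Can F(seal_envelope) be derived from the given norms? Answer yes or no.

Premise 6 is F(convene_panel), i.e. O(¬convene_panel).
From O(¬convene_panel) and premise 10, O(¬convene_panel -> ¬rotate_keys), we obtain O(¬rotate_keys).
Premise 4 is O(reconcile_memo -> rotate_keys); contrapositively O(¬rotate_keys -> ¬reconcile_memo). Since O(¬rotate_keys) holds, K gives O(¬reconcile_memo).
With premise 8, O(¬reconcile_memo -> reject_budget), the K-axiom yields O(reject_budget).
Applying K to premise 9 (O(reject_budget -> ¬seal_envelope)) and O(reject_budget) yields O(¬seal_envelope).
Premises 1, 2, 3, 5, 7 do not contribute to this derivation.
So O(¬seal_envelope) holds, i.e. F(seal_envelope). The claim follows.

Yes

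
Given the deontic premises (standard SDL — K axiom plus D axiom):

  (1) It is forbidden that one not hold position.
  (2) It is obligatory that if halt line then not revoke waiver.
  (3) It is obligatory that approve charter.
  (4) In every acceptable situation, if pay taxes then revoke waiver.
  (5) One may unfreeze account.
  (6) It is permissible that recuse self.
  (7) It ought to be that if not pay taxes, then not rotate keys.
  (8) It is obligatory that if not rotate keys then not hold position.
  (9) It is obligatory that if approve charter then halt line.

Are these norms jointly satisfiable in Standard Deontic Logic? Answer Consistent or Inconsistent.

Inconsistent

F(¬hold_position) at premise 1 means O(hold_position).
Premise 8, O(¬rotate_keys → ¬hold_position), contraposes to O(hold_position → rotate_keys); with O(hold_position) we get O(rotate_keys).
Premise 7, O(¬pay_taxes → ¬rotate_keys), contraposes to O(rotate_keys → pay_taxes); with O(rotate_keys) we get O(pay_taxes).
Premise 4 is O(pay_taxes → revoke_waiver); since O(pay_taxes), deontic closure gives O(revoke_waiver).
Premise 2, O(halt_line → ¬revoke_waiver), contraposes to O(revoke_waiver → ¬halt_line); with O(revoke_waiver) we get O(¬halt_line).
The contrapositive of premise 9 (O(approve_charter → halt_line)) is O(¬halt_line → ¬approve_charter), and O(¬halt_line) is already established, so O(¬approve_charter).
However, premise 3 gives O(approve_charter).
We now have both O(¬approve_charter) and O(approve_charter) — approve_charter is simultaneously obligatory and forbidden, violating the D-axiom.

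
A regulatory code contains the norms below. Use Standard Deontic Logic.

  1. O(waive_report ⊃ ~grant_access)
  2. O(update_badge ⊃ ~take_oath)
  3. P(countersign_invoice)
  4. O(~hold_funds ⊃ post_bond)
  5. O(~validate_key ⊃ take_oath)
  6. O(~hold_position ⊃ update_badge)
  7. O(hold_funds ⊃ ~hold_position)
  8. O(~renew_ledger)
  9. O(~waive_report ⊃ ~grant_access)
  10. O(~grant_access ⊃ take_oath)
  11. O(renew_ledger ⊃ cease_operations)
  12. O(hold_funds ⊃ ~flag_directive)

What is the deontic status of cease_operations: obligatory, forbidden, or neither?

Premise 11 is O(renew_ledger ⊃ cease_operations), but O(renew_ledger) is not derivable from the premises, so it does not yield O(cease_operations).
No premise or chain of K-axiom applications forces O(cease_operations), and none forces O(~cease_operations). So cease_operations is neither obligatory nor forbidden under these norms.

Neither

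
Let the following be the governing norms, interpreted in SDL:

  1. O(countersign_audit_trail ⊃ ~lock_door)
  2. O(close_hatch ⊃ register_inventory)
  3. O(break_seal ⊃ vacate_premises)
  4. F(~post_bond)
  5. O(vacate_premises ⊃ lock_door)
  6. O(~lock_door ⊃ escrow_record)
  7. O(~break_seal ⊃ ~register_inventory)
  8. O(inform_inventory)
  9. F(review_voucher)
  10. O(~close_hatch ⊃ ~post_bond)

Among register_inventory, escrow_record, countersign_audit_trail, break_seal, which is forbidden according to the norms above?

F(~post_bond) at premise 4 means O(post_bond).
Premise 10 is O(~close_hatch ⊃ ~post_bond); contrapositively O(post_bond ⊃ close_hatch). Since O(post_bond) holds, K gives O(close_hatch).
Premise 2 is O(close_hatch ⊃ register_inventory); since O(close_hatch), deontic closure gives O(register_inventory).
Premise 7 is O(~break_seal ⊃ ~register_inventory); contrapositively O(register_inventory ⊃ break_seal). Since O(register_inventory) holds, K gives O(break_seal).
Premise 3 is O(break_seal ⊃ vacate_premises); since O(break_seal), deontic closure gives O(vacate_premises).
With premise 5, O(vacate_premises ⊃ lock_door), the K-axiom yields O(lock_door).
The contrapositive of premise 1 (O(countersign_audit_trail ⊃ ~lock_door)) is O(lock_door ⊃ ~countersign_audit_trail), and O(lock_door) is already established, so O(~countersign_audit_trail).
So O(~countersign_audit_trail) holds, i.e. countersign_audit_trail is forbidden. None of the other listed options is forbidden under the premises.

countersign_audit_trail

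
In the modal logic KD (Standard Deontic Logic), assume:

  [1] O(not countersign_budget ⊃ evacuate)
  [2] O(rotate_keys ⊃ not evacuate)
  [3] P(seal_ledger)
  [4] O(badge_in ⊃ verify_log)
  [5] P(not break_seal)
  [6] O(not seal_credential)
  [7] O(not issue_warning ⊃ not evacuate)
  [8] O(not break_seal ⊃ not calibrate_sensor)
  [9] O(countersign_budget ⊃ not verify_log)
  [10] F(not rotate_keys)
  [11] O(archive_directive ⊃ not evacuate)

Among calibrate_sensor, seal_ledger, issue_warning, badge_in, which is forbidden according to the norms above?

badge_in

Premise 10, F(not rotate_keys), is equivalent to O(rotate_keys).
With premise 2, O(rotate_keys ⊃ not evacuate), the K-axiom yields O(not evacuate).
The contrapositive of premise 1 (O(not countersign_budget ⊃ evacuate)) is O(not evacuate ⊃ countersign_budget), and O(not evacuate) is already established, so O(countersign_budget).
With premise 9, O(countersign_budget ⊃ not verify_log), the K-axiom yields O(not verify_log).
The contrapositive of premise 4 (O(badge_in ⊃ verify_log)) is O(not verify_log ⊃ not badge_in), and O(not verify_log) is already established, so O(not badge_in).
So O(not badge_in) holds, i.e. badge_in is forbidden. None of the other listed options is forbidden under the premises.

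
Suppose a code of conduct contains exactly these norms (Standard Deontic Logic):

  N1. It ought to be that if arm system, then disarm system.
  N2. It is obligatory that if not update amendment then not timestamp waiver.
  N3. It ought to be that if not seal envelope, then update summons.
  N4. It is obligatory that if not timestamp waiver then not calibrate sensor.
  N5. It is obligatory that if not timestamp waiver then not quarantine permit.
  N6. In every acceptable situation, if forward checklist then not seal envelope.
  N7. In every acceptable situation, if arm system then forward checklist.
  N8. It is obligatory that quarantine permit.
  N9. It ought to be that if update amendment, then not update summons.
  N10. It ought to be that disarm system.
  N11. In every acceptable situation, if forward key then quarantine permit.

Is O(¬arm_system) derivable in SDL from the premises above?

Yes

Premise 8 gives O(quarantine_permit).
The contrapositive of premise 5 (O(¬timestamp_waiver → ¬quarantine_permit)) is O(quarantine_permit → timestamp_waiver), and O(quarantine_permit) is already established, so O(timestamp_waiver).
Premise 2 is O(¬update_amendment → ¬timestamp_waiver); contrapositively O(timestamp_waiver → update_amendment). Since O(timestamp_waiver) holds, K gives O(update_amendment).
With premise 9, O(update_amendment → ¬update_summons), the K-axiom yields O(¬update_summons).
Premise 3 is O(¬seal_envelope → update_summons); contrapositively O(¬update_summons → seal_envelope). Since O(¬update_summons) holds, K gives O(seal_envelope).
The contrapositive of premise 6 (O(forward_checklist → ¬seal_envelope)) is O(seal_envelope → ¬forward_checklist), and O(seal_envelope) is already established, so O(¬forward_checklist).
Premise 7 is O(arm_system → forward_checklist); contrapositively O(¬forward_checklist → ¬arm_system). Since O(¬forward_checklist) holds, K gives O(¬arm_system).
Premises 1, 4, 10, 11 do not contribute to this derivation.
So O(¬arm_system) follows.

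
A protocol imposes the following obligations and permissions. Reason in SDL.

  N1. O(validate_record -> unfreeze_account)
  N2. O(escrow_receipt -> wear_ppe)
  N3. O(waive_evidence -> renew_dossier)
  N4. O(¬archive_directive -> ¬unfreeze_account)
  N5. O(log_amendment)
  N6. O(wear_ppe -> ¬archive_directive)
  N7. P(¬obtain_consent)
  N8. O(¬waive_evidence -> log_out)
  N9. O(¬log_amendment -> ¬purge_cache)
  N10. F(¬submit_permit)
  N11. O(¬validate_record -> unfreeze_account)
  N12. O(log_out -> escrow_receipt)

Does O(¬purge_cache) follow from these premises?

Premise 9 is O(¬log_amendment -> ¬purge_cache), but O(¬log_amendment) is not derivable from the premises, so it does not yield O(¬purge_cache).
No other premise forces O(¬purge_cache). An ideal world satisfying every premise can still have ¬purge_cache false, so O(¬purge_cache) is not derivable.

No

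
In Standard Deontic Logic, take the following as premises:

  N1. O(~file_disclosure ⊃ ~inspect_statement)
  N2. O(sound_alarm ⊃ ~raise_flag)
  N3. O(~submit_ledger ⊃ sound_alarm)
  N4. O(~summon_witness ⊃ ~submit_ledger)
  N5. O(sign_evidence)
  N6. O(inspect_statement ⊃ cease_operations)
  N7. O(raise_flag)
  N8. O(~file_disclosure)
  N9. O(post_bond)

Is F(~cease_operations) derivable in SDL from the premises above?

Premise 6 is O(inspect_statement ⊃ cease_operations), but O(inspect_statement) is not derivable from the premises, so it does not yield O(cease_operations).
No other premise forces O(cease_operations). An ideal world satisfying every premise can still have ~cease_operations true, so F(~cease_operations) is not derivable.

No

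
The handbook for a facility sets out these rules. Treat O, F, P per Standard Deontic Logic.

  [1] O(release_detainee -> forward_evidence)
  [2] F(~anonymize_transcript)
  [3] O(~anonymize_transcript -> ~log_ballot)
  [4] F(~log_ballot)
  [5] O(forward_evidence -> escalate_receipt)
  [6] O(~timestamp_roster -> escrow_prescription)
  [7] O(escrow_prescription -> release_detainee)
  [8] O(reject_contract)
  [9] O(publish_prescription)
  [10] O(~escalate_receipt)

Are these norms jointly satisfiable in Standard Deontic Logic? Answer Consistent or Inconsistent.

Premise 3 is O(~anonymize_transcript -> ~log_ballot), but O(~anonymize_transcript) is not derivable from the premises, so it does not yield O(~log_ballot).
So O(~log_ballot) is not derivable, and the apparent clash with O(log_ballot) does not arise.
A world satisfying every obligation exists (e.g. anonymize_transcript=true, escalate_receipt=false, escrow_prescription=false, forward_evidence=false, log_ballot=true, publish_prescription=true, reject_contract=true, release_detainee=false, timestamp_roster=true); no atom is both obligatory and forbidden, so the set is consistent.

Consistent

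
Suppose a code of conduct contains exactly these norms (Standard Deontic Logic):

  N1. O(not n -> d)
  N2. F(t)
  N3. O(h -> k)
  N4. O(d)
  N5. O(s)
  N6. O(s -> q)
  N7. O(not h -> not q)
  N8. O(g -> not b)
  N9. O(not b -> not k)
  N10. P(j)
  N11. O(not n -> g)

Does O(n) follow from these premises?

Yes

Premise 5 gives O(s).
Premise 6 is O(s -> q); since O(s), deontic closure gives O(q).
The contrapositive of premise 7 (O(not h -> not q)) is O(q -> h), and O(q) is already established, so O(h).
With premise 3, O(h -> k), the K-axiom yields O(k).
Premise 9, O(not b -> not k), contraposes to O(k -> b); with O(k) we get O(b).
The contrapositive of premise 8 (O(g -> not b)) is O(b -> not g), and O(b) is already established, so O(not g).
Premise 11, O(not n -> g), contraposes to O(not g -> n); with O(not g) we get O(n).
Premises 1, 2, 4, 10 do not contribute to this derivation.
So O(n) follows.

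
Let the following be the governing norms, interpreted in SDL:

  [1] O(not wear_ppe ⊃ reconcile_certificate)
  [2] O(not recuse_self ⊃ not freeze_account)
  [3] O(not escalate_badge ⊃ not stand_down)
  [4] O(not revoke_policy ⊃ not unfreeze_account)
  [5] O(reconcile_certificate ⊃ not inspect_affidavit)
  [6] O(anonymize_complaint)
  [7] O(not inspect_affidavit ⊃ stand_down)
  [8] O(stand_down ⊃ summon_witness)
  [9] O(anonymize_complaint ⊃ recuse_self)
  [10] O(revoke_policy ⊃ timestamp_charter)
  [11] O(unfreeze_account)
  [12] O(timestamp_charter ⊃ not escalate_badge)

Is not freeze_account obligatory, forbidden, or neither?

Neither

Premise 2 is O(not recuse_self ⊃ not freeze_account), but O(not recuse_self) is not derivable from the premises, so it does not yield O(not freeze_account).
No premise or chain of K-axiom applications forces O(not freeze_account), and none forces O(freeze_account). So not freeze_account is neither obligatory nor forbidden under these norms.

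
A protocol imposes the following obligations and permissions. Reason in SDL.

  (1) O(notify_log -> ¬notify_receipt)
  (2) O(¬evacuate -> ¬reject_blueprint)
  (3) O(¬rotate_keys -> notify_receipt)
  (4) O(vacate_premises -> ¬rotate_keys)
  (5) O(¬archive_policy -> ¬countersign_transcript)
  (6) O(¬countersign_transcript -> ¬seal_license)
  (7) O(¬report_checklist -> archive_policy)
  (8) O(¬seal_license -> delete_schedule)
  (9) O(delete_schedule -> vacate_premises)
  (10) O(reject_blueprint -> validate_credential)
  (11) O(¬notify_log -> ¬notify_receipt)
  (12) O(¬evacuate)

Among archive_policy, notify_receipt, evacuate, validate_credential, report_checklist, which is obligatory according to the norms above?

archive_policy

Premises 1 and 11 are O(notify_log -> ¬notify_receipt) and O(¬notify_log -> ¬notify_receipt); every ideal world satisfies notify_log or ¬notify_log, so in either case ¬notify_receipt holds — hence O(¬notify_receipt).
Premise 3, O(¬rotate_keys -> notify_receipt), contraposes to O(¬notify_receipt -> rotate_keys); with O(¬notify_receipt) we get O(rotate_keys).
Premise 4, O(vacate_premises -> ¬rotate_keys), contraposes to O(rotate_keys -> ¬vacate_premises); with O(rotate_keys) we get O(¬vacate_premises).
Premise 9, O(delete_schedule -> vacate_premises), contraposes to O(¬vacate_premises -> ¬delete_schedule); with O(¬vacate_premises) we get O(¬delete_schedule).
Premise 8, O(¬seal_license -> delete_schedule), contraposes to O(¬delete_schedule -> seal_license); with O(¬delete_schedule) we get O(seal_license).
The contrapositive of premise 6 (O(¬countersign_transcript -> ¬seal_license)) is O(seal_license -> countersign_transcript), and O(seal_license) is already established, so O(countersign_transcript).
Premise 5, O(¬archive_policy -> ¬countersign_transcript), contraposes to O(countersign_transcript -> archive_policy); with O(countersign_transcript) we get O(archive_policy).
So O(archive_policy) holds — archive_policy is obligatory. None of the other listed options is made obligatory by any chain of premises.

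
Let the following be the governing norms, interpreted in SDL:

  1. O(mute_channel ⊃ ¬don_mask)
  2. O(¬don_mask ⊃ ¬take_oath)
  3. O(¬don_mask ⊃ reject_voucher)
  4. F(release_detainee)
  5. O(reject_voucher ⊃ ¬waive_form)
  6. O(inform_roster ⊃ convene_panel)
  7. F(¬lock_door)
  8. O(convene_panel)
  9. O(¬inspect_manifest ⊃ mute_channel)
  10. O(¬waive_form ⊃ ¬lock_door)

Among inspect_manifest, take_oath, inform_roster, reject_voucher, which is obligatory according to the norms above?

inspect_manifest

Premise 7 is F(¬lock_door), i.e. O(lock_door).
Premise 10 is O(¬waive_form ⊃ ¬lock_door); contrapositively O(lock_door ⊃ waive_form). Since O(lock_door) holds, K gives O(waive_form).
Premise 5 is O(reject_voucher ⊃ ¬waive_form); contrapositively O(waive_form ⊃ ¬reject_voucher). Since O(waive_form) holds, K gives O(¬reject_voucher).
Premise 3, O(¬don_mask ⊃ reject_voucher), contraposes to O(¬reject_voucher ⊃ don_mask); with O(¬reject_voucher) we get O(don_mask).
Premise 1 is O(mute_channel ⊃ ¬don_mask); contrapositively O(don_mask ⊃ ¬mute_channel). Since O(don_mask) holds, K gives O(¬mute_channel).
The contrapositive of premise 9 (O(¬inspect_manifest ⊃ mute_channel)) is O(¬mute_channel ⊃ inspect_manifest), and O(¬mute_channel) is already established, so O(inspect_manifest).
So O(inspect_manifest) holds — inspect_manifest is obligatory. None of the other listed options is made obligatory by any chain of premises.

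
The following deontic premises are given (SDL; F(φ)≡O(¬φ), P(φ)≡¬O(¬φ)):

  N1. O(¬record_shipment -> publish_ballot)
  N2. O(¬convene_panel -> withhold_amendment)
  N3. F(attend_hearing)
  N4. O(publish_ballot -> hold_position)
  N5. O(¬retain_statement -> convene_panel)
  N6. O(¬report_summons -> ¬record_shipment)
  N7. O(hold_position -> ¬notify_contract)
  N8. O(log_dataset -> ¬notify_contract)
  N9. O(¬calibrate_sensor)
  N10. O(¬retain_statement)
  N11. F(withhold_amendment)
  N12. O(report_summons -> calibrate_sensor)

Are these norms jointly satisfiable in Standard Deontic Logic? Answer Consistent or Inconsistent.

Consistent

Premise 2 is O(¬convene_panel -> withhold_amendment), but O(¬convene_panel) is not derivable from the premises, so it does not yield O(withhold_amendment).
So O(withhold_amendment) is not derivable, and the apparent clash with O(¬withhold_amendment) does not arise.
A world satisfying every obligation exists (e.g. attend_hearing=false, calibrate_sensor=false, convene_panel=true, hold_position=true, log_dataset=false, notify_contract=false, publish_ballot=true, record_shipment=false, report_summons=false, retain_statement=false, withhold_amendment=false); no atom is both obligatory and forbidden, so the set is consistent.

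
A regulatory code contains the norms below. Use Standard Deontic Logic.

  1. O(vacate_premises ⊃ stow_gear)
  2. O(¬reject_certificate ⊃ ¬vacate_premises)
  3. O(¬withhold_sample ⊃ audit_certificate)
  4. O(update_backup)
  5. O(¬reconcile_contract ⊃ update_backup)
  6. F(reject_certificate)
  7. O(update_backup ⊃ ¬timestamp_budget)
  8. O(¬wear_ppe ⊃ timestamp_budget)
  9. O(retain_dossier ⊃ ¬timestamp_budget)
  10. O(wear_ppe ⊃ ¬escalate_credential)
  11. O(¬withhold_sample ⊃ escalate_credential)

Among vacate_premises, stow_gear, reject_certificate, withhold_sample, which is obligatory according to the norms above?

withhold_sample

From premise 4 we have O(update_backup).
With premise 7, O(update_backup ⊃ ¬timestamp_budget), the K-axiom yields O(¬timestamp_budget).
Premise 8 is O(¬wear_ppe ⊃ timestamp_budget); contrapositively O(¬timestamp_budget ⊃ wear_ppe). Since O(¬timestamp_budget) holds, K gives O(wear_ppe).
With premise 10, O(wear_ppe ⊃ ¬escalate_credential), the K-axiom yields O(¬escalate_credential).
Premise 11, O(¬withhold_sample ⊃ escalate_credential), contraposes to O(¬escalate_credential ⊃ withhold_sample); with O(¬escalate_credential) we get O(withhold_sample).
So O(withhold_sample) holds — withhold_sample is obligatory. None of the other listed options is made obligatory by any chain of premises.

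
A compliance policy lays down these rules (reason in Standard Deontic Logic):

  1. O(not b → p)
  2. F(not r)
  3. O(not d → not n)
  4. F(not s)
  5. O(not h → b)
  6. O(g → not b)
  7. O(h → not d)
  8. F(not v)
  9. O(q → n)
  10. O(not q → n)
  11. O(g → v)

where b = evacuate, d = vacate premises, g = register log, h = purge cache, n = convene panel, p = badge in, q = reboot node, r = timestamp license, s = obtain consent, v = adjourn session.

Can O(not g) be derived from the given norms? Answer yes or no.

Premises 9 and 10 cover both cases: O(q → n) and O(not q → n). Since q ∨ not q is a tautology, O(n) follows.
The contrapositive of premise 3 (O(not d → not n)) is O(n → d), and O(n) is already established, so O(d).
Premise 7 is O(h → not d); contrapositively O(d → not h). Since O(d) holds, K gives O(not h).
From O(not h) and premise 5, O(not h → b), we obtain O(b).
The contrapositive of premise 6 (O(g → not b)) is O(b → not g), and O(b) is already established, so O(not g).
Premises 1, 2, 4, 8, 11 do not contribute to this derivation.
So O(not g) follows.

Yes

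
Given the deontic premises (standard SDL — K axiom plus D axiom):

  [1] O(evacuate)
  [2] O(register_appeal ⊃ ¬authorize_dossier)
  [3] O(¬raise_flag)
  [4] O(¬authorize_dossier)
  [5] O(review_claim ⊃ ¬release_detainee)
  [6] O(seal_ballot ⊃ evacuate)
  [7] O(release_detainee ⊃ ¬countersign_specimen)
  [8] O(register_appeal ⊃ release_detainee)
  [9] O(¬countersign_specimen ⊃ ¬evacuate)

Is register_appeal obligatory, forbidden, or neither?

Forbidden

Premise 1 states O(evacuate) outright.
Premise 9, O(¬countersign_specimen ⊃ ¬evacuate), contraposes to O(evacuate ⊃ countersign_specimen); with O(evacuate) we get O(countersign_specimen).
Premise 7 is O(release_detainee ⊃ ¬countersign_specimen); contrapositively O(countersign_specimen ⊃ ¬release_detainee). Since O(countersign_specimen) holds, K gives O(¬release_detainee).
The contrapositive of premise 8 (O(register_appeal ⊃ release_detainee)) is O(¬release_detainee ⊃ ¬register_appeal), and O(¬release_detainee) is already established, so O(¬register_appeal).
Premises 2, 3, 4, 5, 6 do not contribute to this derivation.
Thus O(¬register_appeal), which is F(register_appeal): register_appeal is forbidden.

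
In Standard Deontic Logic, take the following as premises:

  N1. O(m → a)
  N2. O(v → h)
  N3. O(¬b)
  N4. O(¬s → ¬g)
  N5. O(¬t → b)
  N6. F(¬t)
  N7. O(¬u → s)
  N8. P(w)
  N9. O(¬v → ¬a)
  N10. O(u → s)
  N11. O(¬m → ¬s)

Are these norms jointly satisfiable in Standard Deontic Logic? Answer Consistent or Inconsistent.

Consistent

Premise 5 is O(¬t → b), but O(¬t) is not derivable from the premises, so it does not yield O(b).
So O(b) is not derivable, and the apparent clash with O(¬b) does not arise.
A world satisfying every obligation exists (e.g. a=true, b=false, g=false, h=true, m=true, s=true, t=true, u=false, v=true, w=false); no atom is both obligatory and forbidden, so the set is consistent.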